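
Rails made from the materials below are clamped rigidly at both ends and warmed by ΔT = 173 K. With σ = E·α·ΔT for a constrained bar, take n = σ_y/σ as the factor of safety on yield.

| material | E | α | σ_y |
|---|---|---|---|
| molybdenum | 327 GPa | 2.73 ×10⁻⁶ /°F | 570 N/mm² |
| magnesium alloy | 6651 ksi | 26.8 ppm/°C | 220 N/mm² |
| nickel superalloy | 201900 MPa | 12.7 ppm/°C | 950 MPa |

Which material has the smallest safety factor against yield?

Per material, after unit conversion:
  molybdenum: E = 327.0, α = 4.91, σ_y = 570.0 → σ = 278 MPa, n = 2.05
  magnesium alloy: E = 45.86, α = 26.8, σ_y = 220.0 → σ = 213 MPa, n = 1.03
  nickel superalloy: E = 201.9, α = 12.7, σ_y = 950.0 → σ = 444 MPa, n = 2.14
Smallest n: magnesium alloy with n = 1.03.

magnesium alloy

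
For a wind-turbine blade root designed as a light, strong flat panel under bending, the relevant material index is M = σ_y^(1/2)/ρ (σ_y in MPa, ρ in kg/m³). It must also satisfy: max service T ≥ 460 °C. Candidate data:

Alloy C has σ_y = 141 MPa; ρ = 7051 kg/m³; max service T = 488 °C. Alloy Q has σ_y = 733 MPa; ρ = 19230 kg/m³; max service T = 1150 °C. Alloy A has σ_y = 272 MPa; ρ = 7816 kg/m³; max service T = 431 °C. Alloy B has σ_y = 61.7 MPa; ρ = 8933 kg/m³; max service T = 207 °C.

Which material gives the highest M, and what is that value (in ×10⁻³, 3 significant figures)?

Screen on constraints: max service T ≥ 460 °C. Survivors: alloy C, alloy Q.
Evaluate M for each candidate:
  alloy C: M = 1.68×10⁻³
  alloy Q: M = 1.41×10⁻³
Highest index: alloy C.

alloy C, M = 1.68×10⁻³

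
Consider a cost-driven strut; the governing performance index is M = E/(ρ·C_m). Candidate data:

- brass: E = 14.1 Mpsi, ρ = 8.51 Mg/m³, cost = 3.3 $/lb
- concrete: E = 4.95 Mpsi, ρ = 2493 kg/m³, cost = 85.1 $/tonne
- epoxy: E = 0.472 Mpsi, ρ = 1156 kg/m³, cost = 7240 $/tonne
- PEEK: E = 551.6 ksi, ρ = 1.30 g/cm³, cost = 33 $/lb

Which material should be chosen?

Convert each candidate to consistent units, then evaluate M:
  brass: E = 97.22 GPa, ρ = 8510 kg/m³, cost = 7.275 $/kg
  concrete: E = 34.13 GPa, ρ = 2493 kg/m³, cost = 0.08510 $/kg
  epoxy: E = 3.254 GPa, ρ = 1156 kg/m³, cost = 7.240 $/kg
  PEEK: E = 3.803 GPa, ρ = 1300 kg/m³, cost = 72.75 $/kg
  concrete: M = 161 MN·m per $
  brass: M = 1.57 MN·m per $
  epoxy: M = 0.389 MN·m per $
  PEEK: M = 0.0402 MN·m per $
Highest index: concrete.

concrete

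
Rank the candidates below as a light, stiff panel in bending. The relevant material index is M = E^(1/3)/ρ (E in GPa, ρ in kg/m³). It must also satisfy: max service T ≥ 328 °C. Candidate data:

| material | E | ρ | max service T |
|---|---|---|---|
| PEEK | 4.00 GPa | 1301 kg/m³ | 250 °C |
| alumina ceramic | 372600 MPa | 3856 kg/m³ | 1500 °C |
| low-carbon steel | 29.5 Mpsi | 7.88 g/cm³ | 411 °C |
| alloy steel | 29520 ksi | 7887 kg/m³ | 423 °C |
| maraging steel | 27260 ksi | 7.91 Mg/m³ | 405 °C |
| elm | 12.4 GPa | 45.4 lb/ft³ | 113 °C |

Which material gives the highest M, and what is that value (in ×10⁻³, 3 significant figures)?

alumina ceramic, M = 1.87×10⁻³

Screen on constraints: max service T ≥ 328 °C. Survivors: alumina ceramic, low-carbon steel, alloy steel, maraging steel.
Convert each candidate to consistent units, then evaluate M:
  alumina ceramic: E = 372.6 GPa, ρ = 3856 kg/m³
  low-carbon steel: E = 203.4 GPa, ρ = 7880 kg/m³
  alloy steel: E = 203.5 GPa, ρ = 7887 kg/m³
  maraging steel: E = 188.0 GPa, ρ = 7910 kg/m³
  alumina ceramic: M = 1.87×10⁻³
  low-carbon steel: M = 0.746×10⁻³
  alloy steel: M = 0.746×10⁻³
  maraging steel: M = 0.724×10⁻³
Highest index: alumina ceramic.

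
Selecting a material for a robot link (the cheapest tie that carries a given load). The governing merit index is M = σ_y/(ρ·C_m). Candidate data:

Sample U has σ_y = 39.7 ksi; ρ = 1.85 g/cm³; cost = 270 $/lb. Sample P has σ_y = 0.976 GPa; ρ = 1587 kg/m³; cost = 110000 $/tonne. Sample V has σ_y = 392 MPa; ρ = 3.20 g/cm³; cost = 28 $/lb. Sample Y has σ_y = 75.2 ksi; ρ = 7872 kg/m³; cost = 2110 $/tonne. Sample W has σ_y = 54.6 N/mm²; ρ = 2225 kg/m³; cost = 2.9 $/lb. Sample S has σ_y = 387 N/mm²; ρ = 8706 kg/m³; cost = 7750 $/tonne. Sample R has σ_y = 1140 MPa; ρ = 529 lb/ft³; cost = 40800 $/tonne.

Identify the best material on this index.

Normalizing units and computing the index:
  sample U: σ_y = 273.7 MPa, ρ = 1850 kg/m³, cost = 595.2 $/kg
  sample P: σ_y = 976.0 MPa, ρ = 1587 kg/m³, cost = 110.0 $/kg
  sample V: σ_y = 392.0 MPa, ρ = 3200 kg/m³, cost = 61.73 $/kg
  sample Y: σ_y = 518.5 MPa, ρ = 7872 kg/m³, cost = 2.110 $/kg
  sample W: σ_y = 54.60 MPa, ρ = 2225 kg/m³, cost = 6.393 $/kg
  sample S: σ_y = 387.0 MPa, ρ = 8706 kg/m³, cost = 7.750 $/kg
  sample R: σ_y = 1140 MPa, ρ = 8474 kg/m³, cost = 40.80 $/kg
  sample Y: M = 31.2 kN·m per $
  sample S: M = 5.74 kN·m per $
  sample P: M = 5.59 kN·m per $
  sample W: M = 3.84 kN·m per $
  sample R: M = 3.30 kN·m per $
  sample V: M = 1.98 kN·m per $
  sample U: M = 0.249 kN·m per $
The maximum is for sample Y.

sample Y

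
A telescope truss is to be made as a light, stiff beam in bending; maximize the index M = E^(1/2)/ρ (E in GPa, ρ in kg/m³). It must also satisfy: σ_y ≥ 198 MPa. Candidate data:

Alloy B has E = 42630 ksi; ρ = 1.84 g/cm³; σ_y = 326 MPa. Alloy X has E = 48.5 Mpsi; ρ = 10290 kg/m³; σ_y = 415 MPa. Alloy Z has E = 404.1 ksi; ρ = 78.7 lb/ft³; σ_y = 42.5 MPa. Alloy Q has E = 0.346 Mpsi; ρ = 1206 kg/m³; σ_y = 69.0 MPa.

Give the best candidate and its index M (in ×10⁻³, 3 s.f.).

alloy B, M = 9.32×10⁻³

Screen on constraints: σ_y ≥ 198 MPa. Survivors: alloy B, alloy X.
Convert each candidate to consistent units, then evaluate M:
  alloy B: E = 293.9 GPa, ρ = 1840 kg/m³
  alloy X: E = 334.4 GPa, ρ = 10290 kg/m³
  alloy B: M = 9.32×10⁻³
  alloy X: M = 1.78×10⁻³
Alloy B ranks first.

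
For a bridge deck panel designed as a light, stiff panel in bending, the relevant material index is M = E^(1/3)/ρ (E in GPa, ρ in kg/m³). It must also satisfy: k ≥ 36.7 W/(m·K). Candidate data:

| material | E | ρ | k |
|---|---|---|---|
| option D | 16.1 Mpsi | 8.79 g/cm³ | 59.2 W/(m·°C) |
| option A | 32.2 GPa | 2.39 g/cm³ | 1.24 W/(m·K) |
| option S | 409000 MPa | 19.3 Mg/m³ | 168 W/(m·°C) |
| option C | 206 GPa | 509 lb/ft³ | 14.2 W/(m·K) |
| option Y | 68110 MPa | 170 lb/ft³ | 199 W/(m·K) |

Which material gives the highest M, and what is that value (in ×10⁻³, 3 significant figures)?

option Y, M = 1.50×10⁻³

Screen on constraints: k ≥ 36.7 W/(m·K). Survivors: option D, option S, option Y.
Convert each candidate to consistent units, then evaluate M:
  option D: E = 111.0 GPa, ρ = 8790 kg/m³
  option S: E = 409.0 GPa, ρ = 19300 kg/m³
  option Y: E = 68.11 GPa, ρ = 2723 kg/m³
  option Y: M = 1.50×10⁻³
  option D: M = 0.547×10⁻³
  option S: M = 0.385×10⁻³
Highest index: option Y.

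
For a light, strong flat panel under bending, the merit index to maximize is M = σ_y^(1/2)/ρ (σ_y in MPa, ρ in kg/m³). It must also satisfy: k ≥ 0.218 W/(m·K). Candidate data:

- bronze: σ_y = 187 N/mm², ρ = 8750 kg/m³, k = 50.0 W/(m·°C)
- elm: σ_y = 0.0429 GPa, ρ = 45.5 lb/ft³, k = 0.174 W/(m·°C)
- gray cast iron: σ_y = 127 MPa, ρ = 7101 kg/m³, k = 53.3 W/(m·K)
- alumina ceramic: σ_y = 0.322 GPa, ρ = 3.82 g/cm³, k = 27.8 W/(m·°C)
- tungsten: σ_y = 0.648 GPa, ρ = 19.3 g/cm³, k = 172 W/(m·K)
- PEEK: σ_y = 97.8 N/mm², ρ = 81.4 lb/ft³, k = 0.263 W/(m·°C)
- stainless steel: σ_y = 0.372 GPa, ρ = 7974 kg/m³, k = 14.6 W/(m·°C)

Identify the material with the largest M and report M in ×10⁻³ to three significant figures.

PEEK, M = 7.58×10⁻³

Screen on constraints: k ≥ 0.218 W/(m·K). Survivors: bronze, gray cast iron, alumina ceramic, tungsten, PEEK, stainless steel.
Normalizing units and computing the index:
  bronze: σ_y = 187.0 MPa, ρ = 8750 kg/m³
  gray cast iron: σ_y = 127.0 MPa, ρ = 7101 kg/m³
  alumina ceramic: σ_y = 322.0 MPa, ρ = 3820 kg/m³
  tungsten: σ_y = 648.0 MPa, ρ = 19300 kg/m³
  PEEK: σ_y = 97.80 MPa, ρ = 1304 kg/m³
  stainless steel: σ_y = 372.0 MPa, ρ = 7974 kg/m³
  PEEK: M = 7.58×10⁻³
  alumina ceramic: M = 4.70×10⁻³
  stainless steel: M = 2.42×10⁻³
  gray cast iron: M = 1.59×10⁻³
  bronze: M = 1.56×10⁻³
  tungsten: M = 1.32×10⁻³
Highest index: PEEK.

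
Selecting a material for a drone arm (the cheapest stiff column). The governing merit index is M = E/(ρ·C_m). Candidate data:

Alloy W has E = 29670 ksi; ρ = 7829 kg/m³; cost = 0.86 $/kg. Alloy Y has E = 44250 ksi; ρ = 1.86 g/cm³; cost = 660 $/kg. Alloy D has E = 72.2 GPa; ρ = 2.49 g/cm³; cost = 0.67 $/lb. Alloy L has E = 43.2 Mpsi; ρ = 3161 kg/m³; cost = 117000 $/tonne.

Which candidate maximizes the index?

Putting every candidate on a common basis:
  alloy W: E = 204.6 GPa, ρ = 7829 kg/m³, cost = 0.8600 $/kg
  alloy Y: E = 305.1 GPa, ρ = 1860 kg/m³, cost = 660.0 $/kg
  alloy D: E = 72.20 GPa, ρ = 2490 kg/m³, cost = 1.477 $/kg
  alloy L: E = 297.9 GPa, ρ = 3161 kg/m³, cost = 117.0 $/kg
  alloy W: M = 30.4 MN·m per $
  alloy D: M = 19.6 MN·m per $
  alloy L: M = 0.805 MN·m per $
  alloy Y: M = 0.249 MN·m per $
Highest index: alloy W.

alloy W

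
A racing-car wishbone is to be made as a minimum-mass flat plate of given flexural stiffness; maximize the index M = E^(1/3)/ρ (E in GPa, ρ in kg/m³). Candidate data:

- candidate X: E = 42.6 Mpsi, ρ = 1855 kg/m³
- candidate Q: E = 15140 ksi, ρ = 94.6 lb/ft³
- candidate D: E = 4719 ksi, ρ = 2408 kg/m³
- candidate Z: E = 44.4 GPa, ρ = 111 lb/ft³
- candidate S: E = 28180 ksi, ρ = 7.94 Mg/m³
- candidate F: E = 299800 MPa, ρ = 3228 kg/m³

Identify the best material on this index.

In SI units:
  candidate X: E = 293.7 GPa, ρ = 1855 kg/m³
  candidate Q: E = 104.4 GPa, ρ = 1515 kg/m³
  candidate D: E = 32.54 GPa, ρ = 2408 kg/m³
  candidate Z: E = 44.40 GPa, ρ = 1778 kg/m³
  candidate S: E = 194.3 GPa, ρ = 7940 kg/m³
  candidate F: E = 299.8 GPa, ρ = 3228 kg/m³
  candidate X: M = 3.58×10⁻³
  candidate Q: M = 3.11×10⁻³
  candidate F: M = 2.07×10⁻³
  candidate Z: M = 1.99×10⁻³
  candidate D: M = 1.33×10⁻³
  candidate S: M = 0.729×10⁻³
Highest index: candidate X.

candidate X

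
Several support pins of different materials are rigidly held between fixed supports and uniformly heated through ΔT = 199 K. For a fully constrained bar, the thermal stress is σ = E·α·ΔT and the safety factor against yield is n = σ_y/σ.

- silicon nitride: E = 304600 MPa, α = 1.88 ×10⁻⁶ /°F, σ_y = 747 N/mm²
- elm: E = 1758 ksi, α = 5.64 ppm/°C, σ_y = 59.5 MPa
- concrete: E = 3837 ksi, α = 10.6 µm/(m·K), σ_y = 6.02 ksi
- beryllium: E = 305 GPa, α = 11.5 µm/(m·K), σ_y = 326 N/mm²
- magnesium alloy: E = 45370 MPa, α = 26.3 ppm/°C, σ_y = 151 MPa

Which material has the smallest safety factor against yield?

In consistent units (E in GPa, α in ×10⁻⁶/K, σ_y in MPa):
  silicon nitride: E = 304.6, α = 3.38, σ_y = 747.0 → σ = 205 MPa, n = 3.64
  elm: E = 12.12, α = 5.64, σ_y = 59.50 → σ = 13.6 MPa, n = 4.37
  concrete: E = 26.46, α = 10.6, σ_y = 41.51 → σ = 55.8 MPa, n = 0.744
  beryllium: E = 305.0, α = 11.5, σ_y = 326.0 → σ = 698 MPa, n = 0.467
  magnesium alloy: E = 45.37, α = 26.3, σ_y = 151.0 → σ = 237 MPa, n = 0.636
Beryllium has the lowest safety factor, n = 0.467.

beryllium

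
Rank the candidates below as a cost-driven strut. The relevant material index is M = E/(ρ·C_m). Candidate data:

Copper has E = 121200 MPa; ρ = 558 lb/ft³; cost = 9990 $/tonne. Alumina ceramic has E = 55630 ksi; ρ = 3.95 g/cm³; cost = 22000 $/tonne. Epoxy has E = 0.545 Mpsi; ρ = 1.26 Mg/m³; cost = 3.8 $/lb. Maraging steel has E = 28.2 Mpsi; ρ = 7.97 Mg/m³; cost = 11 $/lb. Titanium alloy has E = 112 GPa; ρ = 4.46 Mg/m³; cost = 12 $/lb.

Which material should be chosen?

Putting every candidate on a common basis:
  copper: E = 121.2 GPa, ρ = 8938 kg/m³, cost = 9.990 $/kg
  alumina ceramic: E = 383.6 GPa, ρ = 3950 kg/m³, cost = 22.00 $/kg
  epoxy: E = 3.758 GPa, ρ = 1260 kg/m³, cost = 8.377 $/kg
  maraging steel: E = 194.4 GPa, ρ = 7970 kg/m³, cost = 24.25 $/kg
  titanium alloy: E = 112.0 GPa, ρ = 4460 kg/m³, cost = 26.46 $/kg
  alumina ceramic: M = 4.41 MN·m per $
  copper: M = 1.36 MN·m per $
  maraging steel: M = 1.01 MN·m per $
  titanium alloy: M = 0.949 MN·m per $
  epoxy: M = 0.356 MN·m per $
Alumina ceramic has the largest M.

alumina ceramic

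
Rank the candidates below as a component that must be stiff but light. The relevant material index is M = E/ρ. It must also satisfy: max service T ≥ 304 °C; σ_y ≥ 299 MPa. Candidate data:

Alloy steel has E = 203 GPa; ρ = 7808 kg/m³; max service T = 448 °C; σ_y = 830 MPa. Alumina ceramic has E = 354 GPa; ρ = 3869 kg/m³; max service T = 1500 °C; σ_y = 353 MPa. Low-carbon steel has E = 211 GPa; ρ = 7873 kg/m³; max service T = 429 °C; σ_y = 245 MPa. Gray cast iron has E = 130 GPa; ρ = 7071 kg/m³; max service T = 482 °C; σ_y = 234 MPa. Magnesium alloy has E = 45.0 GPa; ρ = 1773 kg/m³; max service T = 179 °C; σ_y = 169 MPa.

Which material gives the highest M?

alumina ceramic

Screen on constraints: max service T ≥ 304 °C; σ_y ≥ 299 MPa. Survivors: alloy steel, alumina ceramic.
Per-candidate index values:
  alumina ceramic: M = 91.5 MN·m/kg
  alloy steel: M = 26.0 MN·m/kg
Alumina ceramic ranks first.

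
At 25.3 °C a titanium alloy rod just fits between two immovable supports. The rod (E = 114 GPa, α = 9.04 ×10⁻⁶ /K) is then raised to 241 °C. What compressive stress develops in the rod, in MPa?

ΔT = 215.7 K. Constrained thermal stress σ = E·α·ΔT = 114.0×10³ MPa × 9.04×10⁻⁶ × 215.7 = 222 MPa (compressive).

222 MPa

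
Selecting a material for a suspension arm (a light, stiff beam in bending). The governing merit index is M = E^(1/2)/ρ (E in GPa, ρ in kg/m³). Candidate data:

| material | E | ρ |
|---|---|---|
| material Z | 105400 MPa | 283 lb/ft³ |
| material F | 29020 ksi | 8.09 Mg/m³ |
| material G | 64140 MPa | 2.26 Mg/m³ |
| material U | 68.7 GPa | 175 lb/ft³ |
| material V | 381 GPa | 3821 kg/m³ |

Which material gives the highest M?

material V

After converting to SI:
  material Z: E = 105.4 GPa, ρ = 4533 kg/m³
  material F: E = 200.1 GPa, ρ = 8090 kg/m³
  material G: E = 64.14 GPa, ρ = 2260 kg/m³
  material U: E = 68.70 GPa, ρ = 2803 kg/m³
  material V: E = 381.0 GPa, ρ = 3821 kg/m³
  material V: M = 5.11×10⁻³
  material G: M = 3.54×10⁻³
  material U: M = 2.96×10⁻³
  material Z: M = 2.26×10⁻³
  material F: M = 1.75×10⁻³
Material V has the largest M.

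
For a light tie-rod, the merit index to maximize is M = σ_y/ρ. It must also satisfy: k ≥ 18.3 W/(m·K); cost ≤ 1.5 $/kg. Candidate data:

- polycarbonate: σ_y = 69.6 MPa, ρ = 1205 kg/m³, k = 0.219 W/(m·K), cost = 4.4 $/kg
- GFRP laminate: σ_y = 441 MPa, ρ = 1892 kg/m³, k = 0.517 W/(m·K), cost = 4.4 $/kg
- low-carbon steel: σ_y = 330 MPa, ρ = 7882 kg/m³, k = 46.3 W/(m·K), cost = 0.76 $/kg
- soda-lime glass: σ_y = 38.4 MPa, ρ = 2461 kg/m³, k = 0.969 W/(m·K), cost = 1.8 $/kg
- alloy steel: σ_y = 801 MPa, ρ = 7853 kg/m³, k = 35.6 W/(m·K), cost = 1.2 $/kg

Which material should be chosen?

Screen on constraints: k ≥ 18.3 W/(m·K); cost ≤ 1.5 $/kg. Survivors: low-carbon steel, alloy steel.
Evaluate M for each candidate:
  alloy steel: M = 102 kN·m/kg
  low-carbon steel: M = 41.9 kN·m/kg
The maximum is for alloy steel.

alloy steel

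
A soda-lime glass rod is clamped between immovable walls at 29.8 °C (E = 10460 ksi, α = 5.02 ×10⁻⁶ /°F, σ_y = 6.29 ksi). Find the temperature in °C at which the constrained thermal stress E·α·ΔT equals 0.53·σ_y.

65.1 °C

E = 10460 ksi = 72.12 GPa.
α = 5.02×10⁻⁶/°F × 9/5 = 9.04×10⁻⁶/K.
σ_y = 6.29 ksi = 43.37 MPa.
E·α·ΔT = 22.99 MPa ⇒ ΔT = 22.99 / (72.12×10³ × 9.04×10⁻⁶) = 35.27 K.
T = 29.8 + 35.27 = 65.07 °C.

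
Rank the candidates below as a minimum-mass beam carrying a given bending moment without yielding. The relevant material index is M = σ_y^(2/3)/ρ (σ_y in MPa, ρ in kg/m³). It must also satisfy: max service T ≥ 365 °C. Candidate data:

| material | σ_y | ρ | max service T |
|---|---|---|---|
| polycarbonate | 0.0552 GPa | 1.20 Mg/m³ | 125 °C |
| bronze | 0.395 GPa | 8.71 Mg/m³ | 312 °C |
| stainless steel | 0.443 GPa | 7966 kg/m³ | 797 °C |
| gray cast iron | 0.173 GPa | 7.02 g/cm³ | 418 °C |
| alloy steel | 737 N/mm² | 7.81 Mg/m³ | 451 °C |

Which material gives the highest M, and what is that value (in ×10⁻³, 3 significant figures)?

alloy steel, M = 10.4×10⁻³

Screen on constraints: max service T ≥ 365 °C. Survivors: stainless steel, gray cast iron, alloy steel.
Normalizing units and computing the index:
  stainless steel: σ_y = 443.0 MPa, ρ = 7966 kg/m³
  gray cast iron: σ_y = 173.0 MPa, ρ = 7020 kg/m³
  alloy steel: σ_y = 737.0 MPa, ρ = 7810 kg/m³
  alloy steel: M = 10.4×10⁻³
  stainless steel: M = 7.30×10⁻³
  gray cast iron: M = 4.42×10⁻³
Alloy steel has the largest M.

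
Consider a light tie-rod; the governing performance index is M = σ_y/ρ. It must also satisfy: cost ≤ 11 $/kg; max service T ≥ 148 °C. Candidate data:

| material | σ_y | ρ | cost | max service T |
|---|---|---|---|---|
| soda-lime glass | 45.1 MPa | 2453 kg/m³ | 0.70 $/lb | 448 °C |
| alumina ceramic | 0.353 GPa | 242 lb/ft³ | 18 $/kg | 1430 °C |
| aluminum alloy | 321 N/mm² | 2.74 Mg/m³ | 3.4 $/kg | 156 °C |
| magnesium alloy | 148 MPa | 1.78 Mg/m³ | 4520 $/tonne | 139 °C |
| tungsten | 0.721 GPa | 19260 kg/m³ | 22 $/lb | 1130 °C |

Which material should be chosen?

aluminum alloy

Screen on constraints: cost ≤ 11 $/kg; max service T ≥ 148 °C. Survivors: soda-lime glass, aluminum alloy.
Normalizing units and computing the index:
  soda-lime glass: σ_y = 45.10 MPa, ρ = 2453 kg/m³
  aluminum alloy: σ_y = 321.0 MPa, ρ = 2740 kg/m³
  aluminum alloy: M = 117 kN·m/kg
  soda-lime glass: M = 18.4 kN·m/kg
The maximum is for aluminum alloy.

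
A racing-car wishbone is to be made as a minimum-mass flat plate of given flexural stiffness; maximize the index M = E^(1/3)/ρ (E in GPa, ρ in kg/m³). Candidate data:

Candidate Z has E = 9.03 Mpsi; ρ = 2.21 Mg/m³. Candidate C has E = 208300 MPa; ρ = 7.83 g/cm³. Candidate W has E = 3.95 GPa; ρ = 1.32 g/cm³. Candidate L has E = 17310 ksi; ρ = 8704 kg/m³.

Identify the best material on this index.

Convert each candidate to consistent units, then evaluate M:
  candidate Z: E = 62.26 GPa, ρ = 2210 kg/m³
  candidate C: E = 208.3 GPa, ρ = 7830 kg/m³
  candidate W: E = 3.950 GPa, ρ = 1320 kg/m³
  candidate L: E = 119.3 GPa, ρ = 8704 kg/m³
  candidate Z: M = 1.79×10⁻³
  candidate W: M = 1.20×10⁻³
  candidate C: M = 0.757×10⁻³
  candidate L: M = 0.566×10⁻³
Candidate Z ranks first.

candidate Z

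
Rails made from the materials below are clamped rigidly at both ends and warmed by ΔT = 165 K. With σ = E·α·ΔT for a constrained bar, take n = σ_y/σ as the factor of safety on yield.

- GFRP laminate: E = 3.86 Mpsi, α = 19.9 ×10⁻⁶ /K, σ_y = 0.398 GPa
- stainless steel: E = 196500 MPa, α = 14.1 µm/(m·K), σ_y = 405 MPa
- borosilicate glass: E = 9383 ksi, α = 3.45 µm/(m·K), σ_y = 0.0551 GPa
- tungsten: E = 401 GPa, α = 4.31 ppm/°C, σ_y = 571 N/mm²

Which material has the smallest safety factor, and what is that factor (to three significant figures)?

stainless steel, n = 0.886

Per material, after unit conversion:
  GFRP laminate: E = 26.61, α = 19.9, σ_y = 398.0 → σ = 87.4 MPa, n = 4.55
  stainless steel: E = 196.5, α = 14.1, σ_y = 405.0 → σ = 457 MPa, n = 0.886
  borosilicate glass: E = 64.69, α = 3.45, σ_y = 55.10 → σ = 36.8 MPa, n = 1.50
  tungsten: E = 401.0, α = 4.31, σ_y = 571.0 → σ = 285 MPa, n = 2.00
Smallest n: stainless steel with n = 0.886.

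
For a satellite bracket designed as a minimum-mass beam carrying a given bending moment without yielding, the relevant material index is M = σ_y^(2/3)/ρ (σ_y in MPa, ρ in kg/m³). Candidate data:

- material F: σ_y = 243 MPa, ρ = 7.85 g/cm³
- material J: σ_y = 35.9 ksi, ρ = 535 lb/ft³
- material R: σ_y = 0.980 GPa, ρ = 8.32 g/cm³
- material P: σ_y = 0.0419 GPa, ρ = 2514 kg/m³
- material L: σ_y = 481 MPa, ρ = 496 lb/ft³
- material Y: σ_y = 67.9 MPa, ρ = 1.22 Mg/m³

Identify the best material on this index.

material Y

Normalizing units and computing the index:
  material F: σ_y = 243.0 MPa, ρ = 7850 kg/m³
  material J: σ_y = 247.5 MPa, ρ = 8570 kg/m³
  material R: σ_y = 980.0 MPa, ρ = 8320 kg/m³
  material P: σ_y = 41.90 MPa, ρ = 2514 kg/m³
  material L: σ_y = 481.0 MPa, ρ = 7945 kg/m³
  material Y: σ_y = 67.90 MPa, ρ = 1220 kg/m³
  material Y: M = 13.6×10⁻³
  material R: M = 11.9×10⁻³
  material L: M = 7.73×10⁻³
  material F: M = 4.96×10⁻³
  material P: M = 4.80×10⁻³
  material J: M = 4.60×10⁻³
The maximum is for material Y.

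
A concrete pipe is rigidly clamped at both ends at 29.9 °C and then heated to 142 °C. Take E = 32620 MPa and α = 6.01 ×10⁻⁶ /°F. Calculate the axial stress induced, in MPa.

39.6 MPa

E = 32620 MPa = 32.62 GPa.
α = 6.01×10⁻⁶/°F × 9/5 = 10.8×10⁻⁶/K.
ΔT = 112.1 K. Constrained thermal stress σ = E·α·ΔT = 32.62×10³ MPa × 10.8×10⁻⁶ × 112.1 = 39.6 MPa (compressive).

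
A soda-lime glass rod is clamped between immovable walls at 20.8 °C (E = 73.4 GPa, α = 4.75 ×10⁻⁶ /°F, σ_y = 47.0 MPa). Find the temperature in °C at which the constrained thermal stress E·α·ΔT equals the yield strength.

95.7 °C

α = 4.75×10⁻⁶/°F × 9/5 = 8.55×10⁻⁶/K.
E·α·ΔT = 47.00 MPa ⇒ ΔT = 47.00 / (73.40×10³ × 8.55×10⁻⁶) = 74.89 K.
T = 20.8 + 74.89 = 95.69 °C.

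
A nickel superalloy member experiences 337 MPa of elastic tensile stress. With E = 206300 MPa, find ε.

E = 206300 MPa = 206.3 GPa = 206300 MPa.
ε = σ/E = 337 / 206300 = 1.63×10⁻³.

1.63×10⁻³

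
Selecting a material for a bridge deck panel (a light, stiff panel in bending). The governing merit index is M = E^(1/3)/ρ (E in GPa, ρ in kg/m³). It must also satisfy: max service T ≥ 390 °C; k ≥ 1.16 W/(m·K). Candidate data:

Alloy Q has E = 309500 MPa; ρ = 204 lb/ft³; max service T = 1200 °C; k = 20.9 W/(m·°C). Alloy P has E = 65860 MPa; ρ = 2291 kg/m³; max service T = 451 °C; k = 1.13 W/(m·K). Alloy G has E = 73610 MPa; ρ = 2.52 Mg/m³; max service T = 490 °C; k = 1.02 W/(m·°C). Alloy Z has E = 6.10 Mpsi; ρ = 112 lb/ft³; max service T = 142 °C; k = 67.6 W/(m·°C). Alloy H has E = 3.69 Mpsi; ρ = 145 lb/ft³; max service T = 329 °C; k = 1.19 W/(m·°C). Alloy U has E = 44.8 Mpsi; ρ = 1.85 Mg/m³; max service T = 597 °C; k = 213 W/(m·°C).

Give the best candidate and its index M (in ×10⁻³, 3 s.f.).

alloy U, M = 3.65×10⁻³

Screen on constraints: max service T ≥ 390 °C; k ≥ 1.16 W/(m·K). Survivors: alloy Q, alloy U.
After converting to SI:
  alloy Q: E = 309.5 GPa, ρ = 3268 kg/m³
  alloy U: E = 308.9 GPa, ρ = 1850 kg/m³
  alloy U: M = 3.65×10⁻³
  alloy Q: M = 2.07×10⁻³
Alloy U ranks first.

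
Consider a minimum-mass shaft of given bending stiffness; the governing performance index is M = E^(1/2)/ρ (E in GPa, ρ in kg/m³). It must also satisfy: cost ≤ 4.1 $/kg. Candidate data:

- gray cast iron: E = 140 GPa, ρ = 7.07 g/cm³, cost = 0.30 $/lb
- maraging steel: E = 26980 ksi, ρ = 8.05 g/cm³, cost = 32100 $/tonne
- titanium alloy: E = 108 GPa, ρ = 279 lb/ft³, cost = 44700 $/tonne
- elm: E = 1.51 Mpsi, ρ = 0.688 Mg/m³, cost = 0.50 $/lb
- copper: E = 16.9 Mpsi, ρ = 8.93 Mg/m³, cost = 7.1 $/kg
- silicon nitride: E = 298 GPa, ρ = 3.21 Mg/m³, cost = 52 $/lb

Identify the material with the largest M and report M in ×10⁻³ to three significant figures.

elm, M = 4.69×10⁻³

Screen on constraints: cost ≤ 4.1 $/kg. Survivors: gray cast iron, elm.
Normalizing units and computing the index:
  gray cast iron: E = 140.0 GPa, ρ = 7070 kg/m³
  elm: E = 10.41 GPa, ρ = 688.0 kg/m³
  elm: M = 4.69×10⁻³
  gray cast iron: M = 1.67×10⁻³
The maximum is for elm.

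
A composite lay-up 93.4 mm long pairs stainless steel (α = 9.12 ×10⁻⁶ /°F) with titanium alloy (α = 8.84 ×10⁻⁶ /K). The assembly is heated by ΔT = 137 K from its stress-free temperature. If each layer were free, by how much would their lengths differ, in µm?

96.9 µm

stainless steel: α = 9.12×10⁻⁶/°F × 9/5 = 16.4×10⁻⁶/K.
Δα = |16.4 − 8.84|×10⁻⁶/K = 7.58×10⁻⁶/K.
ΔL_mismatch = Δα·L·ΔT = 7.58×10⁻⁶ × 93.4 mm × 137.0 K = 96.9 µm.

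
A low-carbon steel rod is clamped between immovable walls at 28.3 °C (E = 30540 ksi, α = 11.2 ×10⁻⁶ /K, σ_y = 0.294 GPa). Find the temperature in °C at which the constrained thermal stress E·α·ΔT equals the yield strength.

E = 30540 ksi = 210.6 GPa.
σ_y = 0.294 GPa = 294.0 MPa.
E·α·ΔT = 294.0 MPa ⇒ ΔT = 294.0 / (210.6×10³ × 11.2×10⁻⁶) = 124.7 K.
T = 28.3 + 124.7 = 153.0 °C.

153 °C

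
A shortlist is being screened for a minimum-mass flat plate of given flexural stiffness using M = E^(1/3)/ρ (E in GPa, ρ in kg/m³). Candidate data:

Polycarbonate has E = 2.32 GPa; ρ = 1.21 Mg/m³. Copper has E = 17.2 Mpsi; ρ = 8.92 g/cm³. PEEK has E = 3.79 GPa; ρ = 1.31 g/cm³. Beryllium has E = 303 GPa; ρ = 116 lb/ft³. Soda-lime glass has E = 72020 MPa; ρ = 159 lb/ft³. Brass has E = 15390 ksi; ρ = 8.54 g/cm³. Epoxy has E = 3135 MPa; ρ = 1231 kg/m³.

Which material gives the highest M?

Convert each candidate to consistent units, then evaluate M:
  polycarbonate: E = 2.320 GPa, ρ = 1210 kg/m³
  copper: E = 118.6 GPa, ρ = 8920 kg/m³
  PEEK: E = 3.790 GPa, ρ = 1310 kg/m³
  beryllium: E = 303.0 GPa, ρ = 1858 kg/m³
  soda-lime glass: E = 72.02 GPa, ρ = 2547 kg/m³
  brass: E = 106.1 GPa, ρ = 8540 kg/m³
  epoxy: E = 3.135 GPa, ρ = 1231 kg/m³
  beryllium: M = 3.61×10⁻³
  soda-lime glass: M = 1.63×10⁻³
  PEEK: M = 1.19×10⁻³
  epoxy: M = 1.19×10⁻³
  polycarbonate: M = 1.09×10⁻³
  brass: M = 0.554×10⁻³
  copper: M = 0.551×10⁻³
Beryllium has the largest M.

beryllium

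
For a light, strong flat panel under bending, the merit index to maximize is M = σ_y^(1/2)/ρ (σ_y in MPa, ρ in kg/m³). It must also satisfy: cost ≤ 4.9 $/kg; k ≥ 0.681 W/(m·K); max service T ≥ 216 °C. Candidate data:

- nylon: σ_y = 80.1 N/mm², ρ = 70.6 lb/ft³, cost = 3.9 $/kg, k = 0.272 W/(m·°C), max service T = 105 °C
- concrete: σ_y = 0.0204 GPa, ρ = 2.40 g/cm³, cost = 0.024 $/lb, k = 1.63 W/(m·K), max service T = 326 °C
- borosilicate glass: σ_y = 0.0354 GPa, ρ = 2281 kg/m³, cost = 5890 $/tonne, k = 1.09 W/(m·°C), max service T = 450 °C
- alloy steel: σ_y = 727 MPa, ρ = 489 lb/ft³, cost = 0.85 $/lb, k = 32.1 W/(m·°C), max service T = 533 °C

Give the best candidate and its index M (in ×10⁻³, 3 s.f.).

Screen on constraints: cost ≤ 4.9 $/kg; k ≥ 0.681 W/(m·K); max service T ≥ 216 °C. Survivors: concrete, alloy steel.
After converting to SI:
  concrete: σ_y = 20.40 MPa, ρ = 2400 kg/m³
  alloy steel: σ_y = 727.0 MPa, ρ = 7833 kg/m³
  alloy steel: M = 3.44×10⁻³
  concrete: M = 1.88×10⁻³
Alloy steel ranks first.

alloy steel, M = 3.44×10⁻³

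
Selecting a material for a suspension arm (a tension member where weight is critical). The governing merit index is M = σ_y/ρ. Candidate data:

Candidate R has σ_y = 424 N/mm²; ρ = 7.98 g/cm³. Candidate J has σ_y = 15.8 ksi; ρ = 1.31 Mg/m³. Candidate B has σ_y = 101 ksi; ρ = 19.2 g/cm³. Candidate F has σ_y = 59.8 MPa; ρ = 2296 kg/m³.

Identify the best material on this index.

In SI units:
  candidate R: σ_y = 424.0 MPa, ρ = 7980 kg/m³
  candidate J: σ_y = 108.9 MPa, ρ = 1310 kg/m³
  candidate B: σ_y = 696.4 MPa, ρ = 19200 kg/m³
  candidate F: σ_y = 59.80 MPa, ρ = 2296 kg/m³
  candidate J: M = 83.2 kN·m/kg
  candidate R: M = 53.1 kN·m/kg
  candidate B: M = 36.3 kN·m/kg
  candidate F: M = 26.0 kN·m/kg
The maximum is for candidate J.

candidate J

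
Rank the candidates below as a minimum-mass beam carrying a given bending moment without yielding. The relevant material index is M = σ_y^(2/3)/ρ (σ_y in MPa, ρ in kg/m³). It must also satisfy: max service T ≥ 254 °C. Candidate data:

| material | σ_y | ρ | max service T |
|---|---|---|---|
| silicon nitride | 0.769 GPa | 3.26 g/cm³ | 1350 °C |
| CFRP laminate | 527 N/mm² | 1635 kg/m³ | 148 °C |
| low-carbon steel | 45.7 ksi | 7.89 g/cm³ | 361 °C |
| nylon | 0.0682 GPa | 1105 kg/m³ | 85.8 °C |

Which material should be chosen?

Screen on constraints: max service T ≥ 254 °C. Survivors: silicon nitride, low-carbon steel.
Convert each candidate to consistent units, then evaluate M:
  silicon nitride: σ_y = 769.0 MPa, ρ = 3260 kg/m³
  low-carbon steel: σ_y = 315.1 MPa, ρ = 7890 kg/m³
  silicon nitride: M = 25.7×10⁻³
  low-carbon steel: M = 5.87×10⁻³
Silicon nitride ranks first.

silicon nitride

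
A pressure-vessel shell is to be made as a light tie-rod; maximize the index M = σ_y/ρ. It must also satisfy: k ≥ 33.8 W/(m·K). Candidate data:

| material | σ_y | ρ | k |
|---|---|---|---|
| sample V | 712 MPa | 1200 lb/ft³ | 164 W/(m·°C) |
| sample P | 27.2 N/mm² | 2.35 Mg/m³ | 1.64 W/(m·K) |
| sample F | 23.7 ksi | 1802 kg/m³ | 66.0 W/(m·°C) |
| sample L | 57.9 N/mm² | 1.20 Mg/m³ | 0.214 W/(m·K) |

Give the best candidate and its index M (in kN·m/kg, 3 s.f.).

Screen on constraints: k ≥ 33.8 W/(m·K). Survivors: sample V, sample F.
Putting every candidate on a common basis:
  sample V: σ_y = 712.0 MPa, ρ = 19220 kg/m³
  sample F: σ_y = 163.4 MPa, ρ = 1802 kg/m³
  sample F: M = 90.7 kN·m/kg
  sample V: M = 37.0 kN·m/kg
Sample F ranks first.

sample F, M = 90.7 kN·m/kg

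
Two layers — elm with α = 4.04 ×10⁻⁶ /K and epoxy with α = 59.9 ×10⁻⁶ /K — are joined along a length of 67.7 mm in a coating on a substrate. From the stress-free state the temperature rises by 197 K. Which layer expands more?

α(elm) = 4.04×10⁻⁶/K vs α(epoxy) = 59.9×10⁻⁶/K.
Higher α expands more for the same ΔT: epoxy.

epoxy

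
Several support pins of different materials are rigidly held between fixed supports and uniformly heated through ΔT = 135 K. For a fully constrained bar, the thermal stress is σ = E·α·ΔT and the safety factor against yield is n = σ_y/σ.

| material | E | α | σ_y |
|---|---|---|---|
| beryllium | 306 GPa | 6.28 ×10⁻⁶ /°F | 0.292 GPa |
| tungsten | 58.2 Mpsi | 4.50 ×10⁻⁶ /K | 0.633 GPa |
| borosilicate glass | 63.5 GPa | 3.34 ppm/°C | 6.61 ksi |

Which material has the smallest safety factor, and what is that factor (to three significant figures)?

With everything in SI (GPa, ×10⁻⁶/K, MPa):
  beryllium: E = 306.0, α = 11.3, σ_y = 292.0 → σ = 467 MPa, n = 0.625
  tungsten: E = 401.3, α = 4.50, σ_y = 633.0 → σ = 244 MPa, n = 2.60
  borosilicate glass: E = 63.50, α = 3.34, σ_y = 45.57 → σ = 28.6 MPa, n = 1.59
Beryllium has the lowest safety factor, n = 0.625.

beryllium, n = 0.625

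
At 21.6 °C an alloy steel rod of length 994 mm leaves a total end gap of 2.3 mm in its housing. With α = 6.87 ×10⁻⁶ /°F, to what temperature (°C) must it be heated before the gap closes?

209 °C

α = 6.87×10⁻⁶/°F × 9/5 = 12.4×10⁻⁶/K.
α·L₀·ΔT = 2.3 mm ⇒ ΔT = 2.3 / (12.4×10⁻⁶ × 994.0) = 187.1 K.
T = 21.6 + 187.1 = 208.7 °C.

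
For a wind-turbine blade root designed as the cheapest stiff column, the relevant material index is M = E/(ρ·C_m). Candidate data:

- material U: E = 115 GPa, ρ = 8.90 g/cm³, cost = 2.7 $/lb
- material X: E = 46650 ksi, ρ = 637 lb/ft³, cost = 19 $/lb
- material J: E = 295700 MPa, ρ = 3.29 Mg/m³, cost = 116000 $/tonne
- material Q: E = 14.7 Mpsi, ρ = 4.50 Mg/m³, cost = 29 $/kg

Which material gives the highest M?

material U

Putting every candidate on a common basis:
  material U: E = 115.0 GPa, ρ = 8900 kg/m³, cost = 5.952 $/kg
  material X: E = 321.6 GPa, ρ = 10200 kg/m³, cost = 41.89 $/kg
  material J: E = 295.7 GPa, ρ = 3290 kg/m³, cost = 116.0 $/kg
  material Q: E = 101.4 GPa, ρ = 4500 kg/m³, cost = 29.00 $/kg
  material U: M = 2.17 MN·m per $
  material Q: M = 0.777 MN·m per $
  material J: M = 0.775 MN·m per $
  material X: M = 0.753 MN·m per $
Material U ranks first.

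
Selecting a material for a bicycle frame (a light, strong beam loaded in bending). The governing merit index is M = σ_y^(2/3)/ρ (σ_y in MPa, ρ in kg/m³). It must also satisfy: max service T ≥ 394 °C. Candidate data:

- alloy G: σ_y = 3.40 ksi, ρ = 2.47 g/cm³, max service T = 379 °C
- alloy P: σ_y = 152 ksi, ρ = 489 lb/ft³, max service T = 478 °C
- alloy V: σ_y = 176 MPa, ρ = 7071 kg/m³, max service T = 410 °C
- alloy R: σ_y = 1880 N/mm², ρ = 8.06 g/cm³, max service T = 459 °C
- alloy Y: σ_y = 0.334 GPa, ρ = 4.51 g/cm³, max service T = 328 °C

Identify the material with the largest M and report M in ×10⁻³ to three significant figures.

alloy R, M = 18.9×10⁻³

Screen on constraints: max service T ≥ 394 °C. Survivors: alloy P, alloy V, alloy R.
Normalizing units and computing the index:
  alloy P: σ_y = 1048 MPa, ρ = 7833 kg/m³
  alloy V: σ_y = 176.0 MPa, ρ = 7071 kg/m³
  alloy R: σ_y = 1880 MPa, ρ = 8060 kg/m³
  alloy R: M = 18.9×10⁻³
  alloy P: M = 13.2×10⁻³
  alloy V: M = 4.44×10⁻³
The maximum is for alloy R.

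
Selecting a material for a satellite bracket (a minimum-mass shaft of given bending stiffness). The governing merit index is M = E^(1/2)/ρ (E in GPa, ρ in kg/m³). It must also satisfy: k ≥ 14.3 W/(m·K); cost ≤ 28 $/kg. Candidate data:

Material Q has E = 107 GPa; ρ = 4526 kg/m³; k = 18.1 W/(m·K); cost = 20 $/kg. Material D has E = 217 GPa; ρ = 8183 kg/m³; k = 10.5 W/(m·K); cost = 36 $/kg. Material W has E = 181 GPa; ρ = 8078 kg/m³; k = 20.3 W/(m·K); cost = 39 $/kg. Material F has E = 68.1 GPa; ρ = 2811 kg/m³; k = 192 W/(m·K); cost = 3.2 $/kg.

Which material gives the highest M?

Screen on constraints: k ≥ 14.3 W/(m·K); cost ≤ 28 $/kg. Survivors: material Q, material F.
Evaluate M for each candidate:
  material F: M = 2.94×10⁻³
  material Q: M = 2.29×10⁻³
The maximum is for material F.

material F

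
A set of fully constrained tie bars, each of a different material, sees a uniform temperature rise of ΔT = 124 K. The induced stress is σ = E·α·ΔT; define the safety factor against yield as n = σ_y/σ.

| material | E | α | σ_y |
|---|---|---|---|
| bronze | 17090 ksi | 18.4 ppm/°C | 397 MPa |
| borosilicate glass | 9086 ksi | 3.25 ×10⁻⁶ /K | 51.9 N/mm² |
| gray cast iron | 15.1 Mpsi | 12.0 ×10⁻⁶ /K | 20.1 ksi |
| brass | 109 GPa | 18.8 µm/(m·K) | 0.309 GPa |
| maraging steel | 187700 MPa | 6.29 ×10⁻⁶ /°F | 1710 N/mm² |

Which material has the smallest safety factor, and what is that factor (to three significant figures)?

With everything in SI (GPa, ×10⁻⁶/K, MPa):
  bronze: E = 117.8, α = 18.4, σ_y = 397.0 → σ = 269 MPa, n = 1.48
  borosilicate glass: E = 62.65, α = 3.25, σ_y = 51.90 → σ = 25.2 MPa, n = 2.06
  gray cast iron: E = 104.1, α = 12.0, σ_y = 138.6 → σ = 155 MPa, n = 0.895
  brass: E = 109.0, α = 18.8, σ_y = 309.0 → σ = 254 MPa, n = 1.22
  maraging steel: E = 187.7, α = 11.3, σ_y = 1710 → σ = 264 MPa, n = 6.49
Gray cast iron has the lowest safety factor, n = 0.895.

gray cast iron, n = 0.895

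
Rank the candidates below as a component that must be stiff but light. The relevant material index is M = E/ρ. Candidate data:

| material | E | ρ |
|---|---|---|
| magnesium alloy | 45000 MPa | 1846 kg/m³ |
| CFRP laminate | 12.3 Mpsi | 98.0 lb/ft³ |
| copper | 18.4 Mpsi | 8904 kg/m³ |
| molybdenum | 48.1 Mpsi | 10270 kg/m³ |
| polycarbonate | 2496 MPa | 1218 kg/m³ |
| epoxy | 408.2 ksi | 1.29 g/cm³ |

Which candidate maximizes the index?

Putting every candidate on a common basis:
  magnesium alloy: E = 45.00 GPa, ρ = 1846 kg/m³
  CFRP laminate: E = 84.81 GPa, ρ = 1570 kg/m³
  copper: E = 126.9 GPa, ρ = 8904 kg/m³
  molybdenum: E = 331.6 GPa, ρ = 10270 kg/m³
  polycarbonate: E = 2.496 GPa, ρ = 1218 kg/m³
  epoxy: E = 2.814 GPa, ρ = 1290 kg/m³
  CFRP laminate: M = 54.0 MN·m/kg
  molybdenum: M = 32.3 MN·m/kg
  magnesium alloy: M = 24.4 MN·m/kg
  copper: M = 14.2 MN·m/kg
  epoxy: M = 2.18 MN·m/kg
  polycarbonate: M = 2.05 MN·m/kg
CFRP laminate has the largest M.

CFRP laminate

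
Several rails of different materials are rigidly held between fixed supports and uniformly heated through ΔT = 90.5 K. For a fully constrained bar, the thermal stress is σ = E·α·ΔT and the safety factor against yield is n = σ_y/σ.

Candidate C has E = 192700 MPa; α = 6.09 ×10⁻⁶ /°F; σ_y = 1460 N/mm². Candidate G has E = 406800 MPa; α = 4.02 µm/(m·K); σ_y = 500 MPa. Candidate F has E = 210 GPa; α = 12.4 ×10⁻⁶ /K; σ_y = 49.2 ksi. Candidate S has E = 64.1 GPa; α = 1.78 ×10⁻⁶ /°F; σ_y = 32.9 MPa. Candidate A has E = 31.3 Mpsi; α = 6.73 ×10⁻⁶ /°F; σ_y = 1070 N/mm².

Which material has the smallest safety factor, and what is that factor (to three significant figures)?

In consistent units (E in GPa, α in ×10⁻⁶/K, σ_y in MPa):
  candidate C: E = 192.7, α = 11.0, σ_y = 1460 → σ = 191 MPa, n = 7.64
  candidate G: E = 406.8, α = 4.02, σ_y = 500.0 → σ = 148 MPa, n = 3.38
  candidate F: E = 210.0, α = 12.4, σ_y = 339.2 → σ = 236 MPa, n = 1.44
  candidate S: E = 64.10, α = 3.20, σ_y = 32.90 → σ = 18.6 MPa, n = 1.77
  candidate A: E = 215.8, α = 12.1, σ_y = 1070 → σ = 237 MPa, n = 4.52
The minimum is candidate F at n = 1.44.

candidate F, n = 1.44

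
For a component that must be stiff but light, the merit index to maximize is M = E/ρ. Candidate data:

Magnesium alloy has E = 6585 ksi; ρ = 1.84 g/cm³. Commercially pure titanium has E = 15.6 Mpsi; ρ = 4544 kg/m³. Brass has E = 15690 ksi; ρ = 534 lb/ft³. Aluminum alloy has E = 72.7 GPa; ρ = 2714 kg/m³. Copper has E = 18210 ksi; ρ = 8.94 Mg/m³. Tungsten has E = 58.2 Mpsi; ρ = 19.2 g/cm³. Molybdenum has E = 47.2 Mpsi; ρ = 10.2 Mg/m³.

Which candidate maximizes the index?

After converting to SI:
  magnesium alloy: E = 45.40 GPa, ρ = 1840 kg/m³
  commercially pure titanium: E = 107.6 GPa, ρ = 4544 kg/m³
  brass: E = 108.2 GPa, ρ = 8554 kg/m³
  aluminum alloy: E = 72.70 GPa, ρ = 2714 kg/m³
  copper: E = 125.6 GPa, ρ = 8940 kg/m³
  tungsten: E = 401.3 GPa, ρ = 19200 kg/m³
  molybdenum: E = 325.4 GPa, ρ = 10200 kg/m³
  molybdenum: M = 31.9 MN·m/kg
  aluminum alloy: M = 26.8 MN·m/kg
  magnesium alloy: M = 24.7 MN·m/kg
  commercially pure titanium: M = 23.7 MN·m/kg
  tungsten: M = 20.9 MN·m/kg
  copper: M = 14.0 MN·m/kg
  brass: M = 12.6 MN·m/kg
Molybdenum has the largest M.

molybdenum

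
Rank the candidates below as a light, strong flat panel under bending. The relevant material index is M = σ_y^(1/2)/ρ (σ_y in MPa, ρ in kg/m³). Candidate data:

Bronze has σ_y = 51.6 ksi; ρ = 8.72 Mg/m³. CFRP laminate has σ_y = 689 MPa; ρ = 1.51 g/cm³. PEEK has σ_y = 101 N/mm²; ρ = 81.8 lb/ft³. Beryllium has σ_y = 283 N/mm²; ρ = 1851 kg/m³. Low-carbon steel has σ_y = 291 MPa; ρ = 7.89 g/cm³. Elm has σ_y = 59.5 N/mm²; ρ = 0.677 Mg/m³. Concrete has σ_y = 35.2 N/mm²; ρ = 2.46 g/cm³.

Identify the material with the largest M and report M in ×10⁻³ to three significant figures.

Convert each candidate to consistent units, then evaluate M:
  bronze: σ_y = 355.8 MPa, ρ = 8720 kg/m³
  CFRP laminate: σ_y = 689.0 MPa, ρ = 1510 kg/m³
  PEEK: σ_y = 101.0 MPa, ρ = 1310 kg/m³
  beryllium: σ_y = 283.0 MPa, ρ = 1851 kg/m³
  low-carbon steel: σ_y = 291.0 MPa, ρ = 7890 kg/m³
  elm: σ_y = 59.50 MPa, ρ = 677.0 kg/m³
  concrete: σ_y = 35.20 MPa, ρ = 2460 kg/m³
  CFRP laminate: M = 17.4×10⁻³
  elm: M = 11.4×10⁻³
  beryllium: M = 9.09×10⁻³
  PEEK: M = 7.67×10⁻³
  concrete: M = 2.41×10⁻³
  bronze: M = 2.16×10⁻³
  low-carbon steel: M = 2.16×10⁻³
The maximum is for CFRP laminate.

CFRP laminate, M = 17.4×10⁻³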